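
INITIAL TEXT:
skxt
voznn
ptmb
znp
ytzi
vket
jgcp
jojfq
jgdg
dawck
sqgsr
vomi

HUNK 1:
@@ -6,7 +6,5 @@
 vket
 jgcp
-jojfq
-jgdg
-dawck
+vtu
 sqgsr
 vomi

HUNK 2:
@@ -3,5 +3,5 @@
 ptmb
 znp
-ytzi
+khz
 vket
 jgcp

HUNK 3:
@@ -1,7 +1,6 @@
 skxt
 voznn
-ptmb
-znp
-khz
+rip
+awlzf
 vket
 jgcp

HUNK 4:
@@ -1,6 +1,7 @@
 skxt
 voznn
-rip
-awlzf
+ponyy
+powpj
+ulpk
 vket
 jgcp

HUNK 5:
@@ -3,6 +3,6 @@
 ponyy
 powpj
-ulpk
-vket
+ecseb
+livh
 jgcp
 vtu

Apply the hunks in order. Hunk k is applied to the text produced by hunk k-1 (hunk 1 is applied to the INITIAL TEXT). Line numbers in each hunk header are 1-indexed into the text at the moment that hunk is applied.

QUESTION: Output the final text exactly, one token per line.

Hunk 1: at line 6 remove [jojfq,jgdg,dawck] add [vtu] -> 10 lines: skxt voznn ptmb znp ytzi vket jgcp vtu sqgsr vomi
Hunk 2: at line 3 remove [ytzi] add [khz] -> 10 lines: skxt voznn ptmb znp khz vket jgcp vtu sqgsr vomi
Hunk 3: at line 1 remove [ptmb,znp,khz] add [rip,awlzf] -> 9 lines: skxt voznn rip awlzf vket jgcp vtu sqgsr vomi
Hunk 4: at line 1 remove [rip,awlzf] add [ponyy,powpj,ulpk] -> 10 lines: skxt voznn ponyy powpj ulpk vket jgcp vtu sqgsr vomi
Hunk 5: at line 3 remove [ulpk,vket] add [ecseb,livh] -> 10 lines: skxt voznn ponyy powpj ecseb livh jgcp vtu sqgsr vomi

Answer: skxt
voznn
ponyy
powpj
ecseb
livh
jgcp
vtu
sqgsr
vomi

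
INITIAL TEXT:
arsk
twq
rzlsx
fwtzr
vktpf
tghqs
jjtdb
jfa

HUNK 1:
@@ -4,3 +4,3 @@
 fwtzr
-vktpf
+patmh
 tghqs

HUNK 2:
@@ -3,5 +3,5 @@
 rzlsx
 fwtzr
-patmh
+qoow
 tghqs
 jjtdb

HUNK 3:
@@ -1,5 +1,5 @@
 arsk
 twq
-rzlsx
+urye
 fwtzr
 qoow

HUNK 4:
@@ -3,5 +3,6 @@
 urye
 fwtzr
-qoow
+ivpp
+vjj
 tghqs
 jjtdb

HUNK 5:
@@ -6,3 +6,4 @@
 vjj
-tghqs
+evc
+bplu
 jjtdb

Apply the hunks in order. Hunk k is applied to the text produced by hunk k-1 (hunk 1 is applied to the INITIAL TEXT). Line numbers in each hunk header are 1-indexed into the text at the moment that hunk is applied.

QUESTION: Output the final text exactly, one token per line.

Answer: arsk
twq
urye
fwtzr
ivpp
vjj
evc
bplu
jjtdb
jfa

Derivation:
Hunk 1: at line 4 remove [vktpf] add [patmh] -> 8 lines: arsk twq rzlsx fwtzr patmh tghqs jjtdb jfa
Hunk 2: at line 3 remove [patmh] add [qoow] -> 8 lines: arsk twq rzlsx fwtzr qoow tghqs jjtdb jfa
Hunk 3: at line 1 remove [rzlsx] add [urye] -> 8 lines: arsk twq urye fwtzr qoow tghqs jjtdb jfa
Hunk 4: at line 3 remove [qoow] add [ivpp,vjj] -> 9 lines: arsk twq urye fwtzr ivpp vjj tghqs jjtdb jfa
Hunk 5: at line 6 remove [tghqs] add [evc,bplu] -> 10 lines: arsk twq urye fwtzr ivpp vjj evc bplu jjtdb jfa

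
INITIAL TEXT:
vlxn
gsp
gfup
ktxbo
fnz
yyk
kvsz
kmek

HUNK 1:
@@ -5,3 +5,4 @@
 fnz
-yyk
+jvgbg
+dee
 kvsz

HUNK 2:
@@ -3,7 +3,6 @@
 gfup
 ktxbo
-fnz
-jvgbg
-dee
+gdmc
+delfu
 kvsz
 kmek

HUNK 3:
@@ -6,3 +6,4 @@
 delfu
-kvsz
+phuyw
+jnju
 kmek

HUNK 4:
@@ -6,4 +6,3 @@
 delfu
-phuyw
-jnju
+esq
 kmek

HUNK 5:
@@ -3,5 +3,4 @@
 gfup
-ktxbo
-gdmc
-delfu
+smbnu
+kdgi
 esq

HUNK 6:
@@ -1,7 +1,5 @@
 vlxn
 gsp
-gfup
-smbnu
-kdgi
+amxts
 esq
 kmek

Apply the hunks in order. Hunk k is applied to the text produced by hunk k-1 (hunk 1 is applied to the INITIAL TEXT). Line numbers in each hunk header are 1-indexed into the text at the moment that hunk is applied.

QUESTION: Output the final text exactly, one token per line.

Answer: vlxn
gsp
amxts
esq
kmek

Derivation:
Hunk 1: at line 5 remove [yyk] add [jvgbg,dee] -> 9 lines: vlxn gsp gfup ktxbo fnz jvgbg dee kvsz kmek
Hunk 2: at line 3 remove [fnz,jvgbg,dee] add [gdmc,delfu] -> 8 lines: vlxn gsp gfup ktxbo gdmc delfu kvsz kmek
Hunk 3: at line 6 remove [kvsz] add [phuyw,jnju] -> 9 lines: vlxn gsp gfup ktxbo gdmc delfu phuyw jnju kmek
Hunk 4: at line 6 remove [phuyw,jnju] add [esq] -> 8 lines: vlxn gsp gfup ktxbo gdmc delfu esq kmek
Hunk 5: at line 3 remove [ktxbo,gdmc,delfu] add [smbnu,kdgi] -> 7 lines: vlxn gsp gfup smbnu kdgi esq kmek
Hunk 6: at line 1 remove [gfup,smbnu,kdgi] add [amxts] -> 5 lines: vlxn gsp amxts esq kmek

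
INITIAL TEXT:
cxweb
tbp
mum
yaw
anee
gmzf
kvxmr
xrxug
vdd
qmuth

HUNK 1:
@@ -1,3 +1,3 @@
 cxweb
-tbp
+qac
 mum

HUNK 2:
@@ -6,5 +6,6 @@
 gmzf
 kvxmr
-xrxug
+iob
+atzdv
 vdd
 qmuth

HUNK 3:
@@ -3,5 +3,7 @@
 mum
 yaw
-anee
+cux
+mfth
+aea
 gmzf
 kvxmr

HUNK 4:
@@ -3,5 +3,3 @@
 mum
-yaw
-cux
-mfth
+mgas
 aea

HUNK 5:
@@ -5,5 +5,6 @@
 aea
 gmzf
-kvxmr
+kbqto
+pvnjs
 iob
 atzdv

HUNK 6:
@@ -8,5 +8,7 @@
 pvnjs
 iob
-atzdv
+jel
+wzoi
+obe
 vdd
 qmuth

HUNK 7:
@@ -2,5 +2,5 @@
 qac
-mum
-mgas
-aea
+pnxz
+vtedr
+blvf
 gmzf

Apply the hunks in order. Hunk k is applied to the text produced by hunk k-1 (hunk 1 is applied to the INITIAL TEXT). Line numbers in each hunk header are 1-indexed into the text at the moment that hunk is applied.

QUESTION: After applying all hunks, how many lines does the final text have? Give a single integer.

Answer: 14

Derivation:
Hunk 1: at line 1 remove [tbp] add [qac] -> 10 lines: cxweb qac mum yaw anee gmzf kvxmr xrxug vdd qmuth
Hunk 2: at line 6 remove [xrxug] add [iob,atzdv] -> 11 lines: cxweb qac mum yaw anee gmzf kvxmr iob atzdv vdd qmuth
Hunk 3: at line 3 remove [anee] add [cux,mfth,aea] -> 13 lines: cxweb qac mum yaw cux mfth aea gmzf kvxmr iob atzdv vdd qmuth
Hunk 4: at line 3 remove [yaw,cux,mfth] add [mgas] -> 11 lines: cxweb qac mum mgas aea gmzf kvxmr iob atzdv vdd qmuth
Hunk 5: at line 5 remove [kvxmr] add [kbqto,pvnjs] -> 12 lines: cxweb qac mum mgas aea gmzf kbqto pvnjs iob atzdv vdd qmuth
Hunk 6: at line 8 remove [atzdv] add [jel,wzoi,obe] -> 14 lines: cxweb qac mum mgas aea gmzf kbqto pvnjs iob jel wzoi obe vdd qmuth
Hunk 7: at line 2 remove [mum,mgas,aea] add [pnxz,vtedr,blvf] -> 14 lines: cxweb qac pnxz vtedr blvf gmzf kbqto pvnjs iob jel wzoi obe vdd qmuth
Final line count: 14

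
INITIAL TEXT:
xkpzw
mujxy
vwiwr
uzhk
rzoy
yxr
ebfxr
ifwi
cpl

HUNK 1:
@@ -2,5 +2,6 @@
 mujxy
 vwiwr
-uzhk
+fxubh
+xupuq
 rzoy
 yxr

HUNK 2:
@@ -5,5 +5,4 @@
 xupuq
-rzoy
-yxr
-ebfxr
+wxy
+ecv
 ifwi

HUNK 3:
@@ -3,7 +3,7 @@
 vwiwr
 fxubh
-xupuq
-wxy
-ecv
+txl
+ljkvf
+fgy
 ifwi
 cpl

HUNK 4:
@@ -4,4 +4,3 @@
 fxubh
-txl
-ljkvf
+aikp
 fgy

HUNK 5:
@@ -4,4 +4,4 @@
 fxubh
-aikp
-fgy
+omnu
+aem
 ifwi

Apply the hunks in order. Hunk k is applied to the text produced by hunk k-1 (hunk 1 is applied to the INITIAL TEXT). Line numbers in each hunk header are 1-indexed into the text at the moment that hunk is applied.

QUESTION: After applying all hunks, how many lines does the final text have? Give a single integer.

Answer: 8

Derivation:
Hunk 1: at line 2 remove [uzhk] add [fxubh,xupuq] -> 10 lines: xkpzw mujxy vwiwr fxubh xupuq rzoy yxr ebfxr ifwi cpl
Hunk 2: at line 5 remove [rzoy,yxr,ebfxr] add [wxy,ecv] -> 9 lines: xkpzw mujxy vwiwr fxubh xupuq wxy ecv ifwi cpl
Hunk 3: at line 3 remove [xupuq,wxy,ecv] add [txl,ljkvf,fgy] -> 9 lines: xkpzw mujxy vwiwr fxubh txl ljkvf fgy ifwi cpl
Hunk 4: at line 4 remove [txl,ljkvf] add [aikp] -> 8 lines: xkpzw mujxy vwiwr fxubh aikp fgy ifwi cpl
Hunk 5: at line 4 remove [aikp,fgy] add [omnu,aem] -> 8 lines: xkpzw mujxy vwiwr fxubh omnu aem ifwi cpl
Final line count: 8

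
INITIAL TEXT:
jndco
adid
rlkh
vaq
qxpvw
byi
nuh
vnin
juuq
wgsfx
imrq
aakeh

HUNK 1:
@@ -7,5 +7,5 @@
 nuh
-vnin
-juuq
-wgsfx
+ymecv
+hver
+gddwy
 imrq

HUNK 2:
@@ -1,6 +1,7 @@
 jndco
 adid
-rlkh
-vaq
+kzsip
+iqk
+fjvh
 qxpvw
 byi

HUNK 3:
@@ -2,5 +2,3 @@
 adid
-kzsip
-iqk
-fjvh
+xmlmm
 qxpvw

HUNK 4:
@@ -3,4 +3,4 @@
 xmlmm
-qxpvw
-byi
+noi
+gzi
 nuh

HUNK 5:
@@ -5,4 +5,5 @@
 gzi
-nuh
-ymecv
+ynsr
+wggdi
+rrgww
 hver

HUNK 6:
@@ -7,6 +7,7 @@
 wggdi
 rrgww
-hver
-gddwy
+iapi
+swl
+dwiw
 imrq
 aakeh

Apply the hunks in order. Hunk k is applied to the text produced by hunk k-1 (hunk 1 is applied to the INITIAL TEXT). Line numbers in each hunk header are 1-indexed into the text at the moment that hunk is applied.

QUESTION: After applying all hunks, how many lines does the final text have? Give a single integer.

Hunk 1: at line 7 remove [vnin,juuq,wgsfx] add [ymecv,hver,gddwy] -> 12 lines: jndco adid rlkh vaq qxpvw byi nuh ymecv hver gddwy imrq aakeh
Hunk 2: at line 1 remove [rlkh,vaq] add [kzsip,iqk,fjvh] -> 13 lines: jndco adid kzsip iqk fjvh qxpvw byi nuh ymecv hver gddwy imrq aakeh
Hunk 3: at line 2 remove [kzsip,iqk,fjvh] add [xmlmm] -> 11 lines: jndco adid xmlmm qxpvw byi nuh ymecv hver gddwy imrq aakeh
Hunk 4: at line 3 remove [qxpvw,byi] add [noi,gzi] -> 11 lines: jndco adid xmlmm noi gzi nuh ymecv hver gddwy imrq aakeh
Hunk 5: at line 5 remove [nuh,ymecv] add [ynsr,wggdi,rrgww] -> 12 lines: jndco adid xmlmm noi gzi ynsr wggdi rrgww hver gddwy imrq aakeh
Hunk 6: at line 7 remove [hver,gddwy] add [iapi,swl,dwiw] -> 13 lines: jndco adid xmlmm noi gzi ynsr wggdi rrgww iapi swl dwiw imrq aakeh
Final line count: 13

Answer: 13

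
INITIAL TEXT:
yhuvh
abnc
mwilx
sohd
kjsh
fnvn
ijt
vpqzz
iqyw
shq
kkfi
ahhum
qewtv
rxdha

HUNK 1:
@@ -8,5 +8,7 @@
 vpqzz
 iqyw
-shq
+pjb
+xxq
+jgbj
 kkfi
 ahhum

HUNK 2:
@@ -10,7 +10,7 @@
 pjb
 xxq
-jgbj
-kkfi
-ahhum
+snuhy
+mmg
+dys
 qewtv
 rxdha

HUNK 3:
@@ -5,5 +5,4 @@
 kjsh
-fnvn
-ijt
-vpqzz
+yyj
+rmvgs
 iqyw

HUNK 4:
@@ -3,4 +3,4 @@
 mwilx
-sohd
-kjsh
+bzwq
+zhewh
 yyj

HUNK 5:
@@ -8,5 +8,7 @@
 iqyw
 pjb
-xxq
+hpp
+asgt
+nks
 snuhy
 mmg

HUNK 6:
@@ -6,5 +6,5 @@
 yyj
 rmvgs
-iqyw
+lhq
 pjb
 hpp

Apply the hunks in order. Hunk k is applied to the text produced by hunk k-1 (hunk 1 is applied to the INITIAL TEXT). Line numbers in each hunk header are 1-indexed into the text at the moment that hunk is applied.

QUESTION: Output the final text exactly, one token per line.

Hunk 1: at line 8 remove [shq] add [pjb,xxq,jgbj] -> 16 lines: yhuvh abnc mwilx sohd kjsh fnvn ijt vpqzz iqyw pjb xxq jgbj kkfi ahhum qewtv rxdha
Hunk 2: at line 10 remove [jgbj,kkfi,ahhum] add [snuhy,mmg,dys] -> 16 lines: yhuvh abnc mwilx sohd kjsh fnvn ijt vpqzz iqyw pjb xxq snuhy mmg dys qewtv rxdha
Hunk 3: at line 5 remove [fnvn,ijt,vpqzz] add [yyj,rmvgs] -> 15 lines: yhuvh abnc mwilx sohd kjsh yyj rmvgs iqyw pjb xxq snuhy mmg dys qewtv rxdha
Hunk 4: at line 3 remove [sohd,kjsh] add [bzwq,zhewh] -> 15 lines: yhuvh abnc mwilx bzwq zhewh yyj rmvgs iqyw pjb xxq snuhy mmg dys qewtv rxdha
Hunk 5: at line 8 remove [xxq] add [hpp,asgt,nks] -> 17 lines: yhuvh abnc mwilx bzwq zhewh yyj rmvgs iqyw pjb hpp asgt nks snuhy mmg dys qewtv rxdha
Hunk 6: at line 6 remove [iqyw] add [lhq] -> 17 lines: yhuvh abnc mwilx bzwq zhewh yyj rmvgs lhq pjb hpp asgt nks snuhy mmg dys qewtv rxdha

Answer: yhuvh
abnc
mwilx
bzwq
zhewh
yyj
rmvgs
lhq
pjb
hpp
asgt
nks
snuhy
mmg
dys
qewtv
rxdha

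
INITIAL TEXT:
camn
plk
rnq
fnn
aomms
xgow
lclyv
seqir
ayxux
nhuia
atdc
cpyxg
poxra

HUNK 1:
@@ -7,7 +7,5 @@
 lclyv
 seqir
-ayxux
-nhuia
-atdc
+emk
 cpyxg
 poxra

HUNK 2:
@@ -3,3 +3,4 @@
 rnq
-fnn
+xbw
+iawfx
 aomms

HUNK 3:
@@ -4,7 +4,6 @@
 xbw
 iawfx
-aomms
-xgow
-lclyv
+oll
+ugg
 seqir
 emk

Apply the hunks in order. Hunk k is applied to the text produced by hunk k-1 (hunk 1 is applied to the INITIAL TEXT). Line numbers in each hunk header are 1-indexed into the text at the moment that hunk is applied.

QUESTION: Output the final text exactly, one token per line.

Answer: camn
plk
rnq
xbw
iawfx
oll
ugg
seqir
emk
cpyxg
poxra

Derivation:
Hunk 1: at line 7 remove [ayxux,nhuia,atdc] add [emk] -> 11 lines: camn plk rnq fnn aomms xgow lclyv seqir emk cpyxg poxra
Hunk 2: at line 3 remove [fnn] add [xbw,iawfx] -> 12 lines: camn plk rnq xbw iawfx aomms xgow lclyv seqir emk cpyxg poxra
Hunk 3: at line 4 remove [aomms,xgow,lclyv] add [oll,ugg] -> 11 lines: camn plk rnq xbw iawfx oll ugg seqir emk cpyxg poxra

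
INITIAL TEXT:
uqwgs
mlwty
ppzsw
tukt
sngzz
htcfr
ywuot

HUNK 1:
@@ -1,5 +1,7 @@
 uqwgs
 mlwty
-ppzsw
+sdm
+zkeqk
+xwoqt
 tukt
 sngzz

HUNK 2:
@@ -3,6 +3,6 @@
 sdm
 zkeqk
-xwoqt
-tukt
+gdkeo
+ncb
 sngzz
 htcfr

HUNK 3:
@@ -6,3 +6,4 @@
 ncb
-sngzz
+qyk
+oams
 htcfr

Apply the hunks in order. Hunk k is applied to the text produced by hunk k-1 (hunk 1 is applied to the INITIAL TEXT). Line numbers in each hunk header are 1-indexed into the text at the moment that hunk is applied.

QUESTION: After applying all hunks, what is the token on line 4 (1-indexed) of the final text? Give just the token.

Hunk 1: at line 1 remove [ppzsw] add [sdm,zkeqk,xwoqt] -> 9 lines: uqwgs mlwty sdm zkeqk xwoqt tukt sngzz htcfr ywuot
Hunk 2: at line 3 remove [xwoqt,tukt] add [gdkeo,ncb] -> 9 lines: uqwgs mlwty sdm zkeqk gdkeo ncb sngzz htcfr ywuot
Hunk 3: at line 6 remove [sngzz] add [qyk,oams] -> 10 lines: uqwgs mlwty sdm zkeqk gdkeo ncb qyk oams htcfr ywuot
Final line 4: zkeqk

Answer: zkeqk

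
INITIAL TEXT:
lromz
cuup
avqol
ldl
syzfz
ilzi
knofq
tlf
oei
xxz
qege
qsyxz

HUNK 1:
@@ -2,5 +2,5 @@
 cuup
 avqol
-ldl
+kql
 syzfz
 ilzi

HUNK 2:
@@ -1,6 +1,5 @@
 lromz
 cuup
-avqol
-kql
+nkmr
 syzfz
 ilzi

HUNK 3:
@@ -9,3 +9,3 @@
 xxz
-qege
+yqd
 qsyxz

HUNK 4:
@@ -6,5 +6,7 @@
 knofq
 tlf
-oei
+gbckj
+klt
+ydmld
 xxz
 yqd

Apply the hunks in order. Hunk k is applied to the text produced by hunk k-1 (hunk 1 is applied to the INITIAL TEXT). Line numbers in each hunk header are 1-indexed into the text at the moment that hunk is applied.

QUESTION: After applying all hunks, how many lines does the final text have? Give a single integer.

Answer: 13

Derivation:
Hunk 1: at line 2 remove [ldl] add [kql] -> 12 lines: lromz cuup avqol kql syzfz ilzi knofq tlf oei xxz qege qsyxz
Hunk 2: at line 1 remove [avqol,kql] add [nkmr] -> 11 lines: lromz cuup nkmr syzfz ilzi knofq tlf oei xxz qege qsyxz
Hunk 3: at line 9 remove [qege] add [yqd] -> 11 lines: lromz cuup nkmr syzfz ilzi knofq tlf oei xxz yqd qsyxz
Hunk 4: at line 6 remove [oei] add [gbckj,klt,ydmld] -> 13 lines: lromz cuup nkmr syzfz ilzi knofq tlf gbckj klt ydmld xxz yqd qsyxz
Final line count: 13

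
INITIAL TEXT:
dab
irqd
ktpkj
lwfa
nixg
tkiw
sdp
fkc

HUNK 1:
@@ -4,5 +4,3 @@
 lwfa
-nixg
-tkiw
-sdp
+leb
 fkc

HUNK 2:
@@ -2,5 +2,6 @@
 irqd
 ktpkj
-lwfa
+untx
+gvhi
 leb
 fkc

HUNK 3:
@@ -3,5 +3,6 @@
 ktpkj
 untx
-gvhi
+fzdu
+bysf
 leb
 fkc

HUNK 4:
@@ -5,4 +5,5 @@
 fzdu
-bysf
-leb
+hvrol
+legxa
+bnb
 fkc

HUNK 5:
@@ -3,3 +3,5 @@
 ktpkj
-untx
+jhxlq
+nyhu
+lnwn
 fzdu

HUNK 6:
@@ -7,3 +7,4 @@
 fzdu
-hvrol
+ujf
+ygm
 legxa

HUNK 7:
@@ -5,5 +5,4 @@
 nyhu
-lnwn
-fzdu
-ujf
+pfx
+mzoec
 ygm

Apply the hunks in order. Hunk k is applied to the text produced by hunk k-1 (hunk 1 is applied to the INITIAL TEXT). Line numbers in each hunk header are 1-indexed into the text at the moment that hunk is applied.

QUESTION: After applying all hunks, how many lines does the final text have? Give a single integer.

Answer: 11

Derivation:
Hunk 1: at line 4 remove [nixg,tkiw,sdp] add [leb] -> 6 lines: dab irqd ktpkj lwfa leb fkc
Hunk 2: at line 2 remove [lwfa] add [untx,gvhi] -> 7 lines: dab irqd ktpkj untx gvhi leb fkc
Hunk 3: at line 3 remove [gvhi] add [fzdu,bysf] -> 8 lines: dab irqd ktpkj untx fzdu bysf leb fkc
Hunk 4: at line 5 remove [bysf,leb] add [hvrol,legxa,bnb] -> 9 lines: dab irqd ktpkj untx fzdu hvrol legxa bnb fkc
Hunk 5: at line 3 remove [untx] add [jhxlq,nyhu,lnwn] -> 11 lines: dab irqd ktpkj jhxlq nyhu lnwn fzdu hvrol legxa bnb fkc
Hunk 6: at line 7 remove [hvrol] add [ujf,ygm] -> 12 lines: dab irqd ktpkj jhxlq nyhu lnwn fzdu ujf ygm legxa bnb fkc
Hunk 7: at line 5 remove [lnwn,fzdu,ujf] add [pfx,mzoec] -> 11 lines: dab irqd ktpkj jhxlq nyhu pfx mzoec ygm legxa bnb fkc
Final line count: 11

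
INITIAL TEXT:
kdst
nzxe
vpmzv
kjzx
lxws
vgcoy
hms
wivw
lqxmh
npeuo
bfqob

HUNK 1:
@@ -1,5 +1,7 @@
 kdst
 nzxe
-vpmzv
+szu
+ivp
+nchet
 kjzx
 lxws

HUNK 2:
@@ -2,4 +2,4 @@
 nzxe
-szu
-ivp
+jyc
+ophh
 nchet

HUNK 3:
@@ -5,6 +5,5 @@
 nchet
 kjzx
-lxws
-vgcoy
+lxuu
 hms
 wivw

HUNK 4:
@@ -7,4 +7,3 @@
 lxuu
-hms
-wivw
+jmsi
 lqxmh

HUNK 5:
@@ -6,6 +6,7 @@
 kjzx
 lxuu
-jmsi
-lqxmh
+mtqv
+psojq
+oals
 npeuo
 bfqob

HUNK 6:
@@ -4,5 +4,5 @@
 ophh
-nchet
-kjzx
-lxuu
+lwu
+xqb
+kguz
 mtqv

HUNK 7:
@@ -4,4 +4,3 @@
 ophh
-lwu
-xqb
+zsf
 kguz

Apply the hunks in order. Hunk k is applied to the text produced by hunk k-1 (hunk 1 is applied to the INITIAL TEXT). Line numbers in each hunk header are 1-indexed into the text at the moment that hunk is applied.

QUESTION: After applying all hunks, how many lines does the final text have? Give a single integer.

Answer: 11

Derivation:
Hunk 1: at line 1 remove [vpmzv] add [szu,ivp,nchet] -> 13 lines: kdst nzxe szu ivp nchet kjzx lxws vgcoy hms wivw lqxmh npeuo bfqob
Hunk 2: at line 2 remove [szu,ivp] add [jyc,ophh] -> 13 lines: kdst nzxe jyc ophh nchet kjzx lxws vgcoy hms wivw lqxmh npeuo bfqob
Hunk 3: at line 5 remove [lxws,vgcoy] add [lxuu] -> 12 lines: kdst nzxe jyc ophh nchet kjzx lxuu hms wivw lqxmh npeuo bfqob
Hunk 4: at line 7 remove [hms,wivw] add [jmsi] -> 11 lines: kdst nzxe jyc ophh nchet kjzx lxuu jmsi lqxmh npeuo bfqob
Hunk 5: at line 6 remove [jmsi,lqxmh] add [mtqv,psojq,oals] -> 12 lines: kdst nzxe jyc ophh nchet kjzx lxuu mtqv psojq oals npeuo bfqob
Hunk 6: at line 4 remove [nchet,kjzx,lxuu] add [lwu,xqb,kguz] -> 12 lines: kdst nzxe jyc ophh lwu xqb kguz mtqv psojq oals npeuo bfqob
Hunk 7: at line 4 remove [lwu,xqb] add [zsf] -> 11 lines: kdst nzxe jyc ophh zsf kguz mtqv psojq oals npeuo bfqob
Final line count: 11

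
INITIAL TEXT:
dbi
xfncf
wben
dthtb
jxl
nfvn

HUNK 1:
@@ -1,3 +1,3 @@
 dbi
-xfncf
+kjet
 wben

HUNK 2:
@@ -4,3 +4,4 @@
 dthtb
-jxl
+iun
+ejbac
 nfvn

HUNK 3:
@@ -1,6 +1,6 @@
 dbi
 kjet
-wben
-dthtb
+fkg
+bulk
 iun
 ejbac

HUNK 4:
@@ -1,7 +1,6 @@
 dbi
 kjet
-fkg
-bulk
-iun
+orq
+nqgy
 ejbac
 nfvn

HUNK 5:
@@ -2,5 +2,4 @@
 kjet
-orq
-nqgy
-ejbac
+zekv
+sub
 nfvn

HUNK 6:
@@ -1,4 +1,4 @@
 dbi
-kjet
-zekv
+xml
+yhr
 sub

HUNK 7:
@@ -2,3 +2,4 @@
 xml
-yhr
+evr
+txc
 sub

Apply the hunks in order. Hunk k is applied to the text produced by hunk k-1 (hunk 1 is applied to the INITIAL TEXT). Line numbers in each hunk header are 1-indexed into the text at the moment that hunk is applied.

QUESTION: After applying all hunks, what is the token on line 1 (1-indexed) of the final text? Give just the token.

Hunk 1: at line 1 remove [xfncf] add [kjet] -> 6 lines: dbi kjet wben dthtb jxl nfvn
Hunk 2: at line 4 remove [jxl] add [iun,ejbac] -> 7 lines: dbi kjet wben dthtb iun ejbac nfvn
Hunk 3: at line 1 remove [wben,dthtb] add [fkg,bulk] -> 7 lines: dbi kjet fkg bulk iun ejbac nfvn
Hunk 4: at line 1 remove [fkg,bulk,iun] add [orq,nqgy] -> 6 lines: dbi kjet orq nqgy ejbac nfvn
Hunk 5: at line 2 remove [orq,nqgy,ejbac] add [zekv,sub] -> 5 lines: dbi kjet zekv sub nfvn
Hunk 6: at line 1 remove [kjet,zekv] add [xml,yhr] -> 5 lines: dbi xml yhr sub nfvn
Hunk 7: at line 2 remove [yhr] add [evr,txc] -> 6 lines: dbi xml evr txc sub nfvn
Final line 1: dbi

Answer: dbi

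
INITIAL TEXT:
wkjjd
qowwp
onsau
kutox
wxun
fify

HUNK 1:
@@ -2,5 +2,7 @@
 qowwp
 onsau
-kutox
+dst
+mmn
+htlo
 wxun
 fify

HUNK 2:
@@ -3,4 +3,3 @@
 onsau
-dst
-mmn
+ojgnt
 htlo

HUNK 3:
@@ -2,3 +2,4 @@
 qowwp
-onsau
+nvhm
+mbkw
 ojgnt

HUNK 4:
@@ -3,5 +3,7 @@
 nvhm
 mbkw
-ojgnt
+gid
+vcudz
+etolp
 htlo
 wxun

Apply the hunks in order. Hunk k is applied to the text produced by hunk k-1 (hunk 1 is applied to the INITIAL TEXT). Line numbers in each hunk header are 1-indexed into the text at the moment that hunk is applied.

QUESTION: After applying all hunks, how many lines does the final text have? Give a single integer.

Answer: 10

Derivation:
Hunk 1: at line 2 remove [kutox] add [dst,mmn,htlo] -> 8 lines: wkjjd qowwp onsau dst mmn htlo wxun fify
Hunk 2: at line 3 remove [dst,mmn] add [ojgnt] -> 7 lines: wkjjd qowwp onsau ojgnt htlo wxun fify
Hunk 3: at line 2 remove [onsau] add [nvhm,mbkw] -> 8 lines: wkjjd qowwp nvhm mbkw ojgnt htlo wxun fify
Hunk 4: at line 3 remove [ojgnt] add [gid,vcudz,etolp] -> 10 lines: wkjjd qowwp nvhm mbkw gid vcudz etolp htlo wxun fify
Final line count: 10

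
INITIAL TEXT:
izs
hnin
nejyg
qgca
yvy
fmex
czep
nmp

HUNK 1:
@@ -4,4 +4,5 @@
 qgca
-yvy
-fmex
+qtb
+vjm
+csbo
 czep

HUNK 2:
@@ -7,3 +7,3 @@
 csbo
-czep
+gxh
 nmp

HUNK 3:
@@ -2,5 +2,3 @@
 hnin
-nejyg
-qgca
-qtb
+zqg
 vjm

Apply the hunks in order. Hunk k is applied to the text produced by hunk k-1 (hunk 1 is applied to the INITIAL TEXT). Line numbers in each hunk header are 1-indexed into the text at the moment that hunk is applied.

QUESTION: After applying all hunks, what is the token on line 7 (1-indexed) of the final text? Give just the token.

Hunk 1: at line 4 remove [yvy,fmex] add [qtb,vjm,csbo] -> 9 lines: izs hnin nejyg qgca qtb vjm csbo czep nmp
Hunk 2: at line 7 remove [czep] add [gxh] -> 9 lines: izs hnin nejyg qgca qtb vjm csbo gxh nmp
Hunk 3: at line 2 remove [nejyg,qgca,qtb] add [zqg] -> 7 lines: izs hnin zqg vjm csbo gxh nmp
Final line 7: nmp

Answer: nmp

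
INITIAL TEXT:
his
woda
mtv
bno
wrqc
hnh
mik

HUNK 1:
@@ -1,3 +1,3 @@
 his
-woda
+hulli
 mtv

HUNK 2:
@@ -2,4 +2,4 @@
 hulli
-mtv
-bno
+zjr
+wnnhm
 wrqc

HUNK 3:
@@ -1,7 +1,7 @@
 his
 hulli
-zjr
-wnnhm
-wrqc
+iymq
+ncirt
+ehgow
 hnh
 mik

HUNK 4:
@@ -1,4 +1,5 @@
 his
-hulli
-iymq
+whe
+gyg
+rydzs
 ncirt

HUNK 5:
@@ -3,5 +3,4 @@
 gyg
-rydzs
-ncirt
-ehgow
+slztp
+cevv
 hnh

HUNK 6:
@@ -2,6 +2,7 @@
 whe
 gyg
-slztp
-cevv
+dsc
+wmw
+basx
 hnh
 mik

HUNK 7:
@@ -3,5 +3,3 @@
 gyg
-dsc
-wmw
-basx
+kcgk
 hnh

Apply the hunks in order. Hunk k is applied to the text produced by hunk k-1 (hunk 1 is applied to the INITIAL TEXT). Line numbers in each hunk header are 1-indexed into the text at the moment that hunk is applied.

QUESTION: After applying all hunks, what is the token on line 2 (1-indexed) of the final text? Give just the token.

Hunk 1: at line 1 remove [woda] add [hulli] -> 7 lines: his hulli mtv bno wrqc hnh mik
Hunk 2: at line 2 remove [mtv,bno] add [zjr,wnnhm] -> 7 lines: his hulli zjr wnnhm wrqc hnh mik
Hunk 3: at line 1 remove [zjr,wnnhm,wrqc] add [iymq,ncirt,ehgow] -> 7 lines: his hulli iymq ncirt ehgow hnh mik
Hunk 4: at line 1 remove [hulli,iymq] add [whe,gyg,rydzs] -> 8 lines: his whe gyg rydzs ncirt ehgow hnh mik
Hunk 5: at line 3 remove [rydzs,ncirt,ehgow] add [slztp,cevv] -> 7 lines: his whe gyg slztp cevv hnh mik
Hunk 6: at line 2 remove [slztp,cevv] add [dsc,wmw,basx] -> 8 lines: his whe gyg dsc wmw basx hnh mik
Hunk 7: at line 3 remove [dsc,wmw,basx] add [kcgk] -> 6 lines: his whe gyg kcgk hnh mik
Final line 2: whe

Answer: whe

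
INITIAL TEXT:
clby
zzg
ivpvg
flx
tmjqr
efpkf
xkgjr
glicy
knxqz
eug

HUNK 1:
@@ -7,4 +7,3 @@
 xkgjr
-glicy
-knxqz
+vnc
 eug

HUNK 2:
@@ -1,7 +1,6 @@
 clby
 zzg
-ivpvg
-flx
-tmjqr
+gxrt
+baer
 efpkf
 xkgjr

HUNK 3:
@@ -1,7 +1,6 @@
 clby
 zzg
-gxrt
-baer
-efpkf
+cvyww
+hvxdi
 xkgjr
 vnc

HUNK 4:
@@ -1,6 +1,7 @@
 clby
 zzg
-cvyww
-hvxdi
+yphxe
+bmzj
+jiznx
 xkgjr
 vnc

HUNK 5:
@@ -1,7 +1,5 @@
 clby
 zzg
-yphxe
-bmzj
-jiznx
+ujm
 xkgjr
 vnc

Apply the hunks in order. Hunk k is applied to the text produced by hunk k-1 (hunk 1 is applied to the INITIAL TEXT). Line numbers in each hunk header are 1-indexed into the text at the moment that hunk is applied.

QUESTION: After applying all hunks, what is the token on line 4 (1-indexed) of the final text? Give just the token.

Hunk 1: at line 7 remove [glicy,knxqz] add [vnc] -> 9 lines: clby zzg ivpvg flx tmjqr efpkf xkgjr vnc eug
Hunk 2: at line 1 remove [ivpvg,flx,tmjqr] add [gxrt,baer] -> 8 lines: clby zzg gxrt baer efpkf xkgjr vnc eug
Hunk 3: at line 1 remove [gxrt,baer,efpkf] add [cvyww,hvxdi] -> 7 lines: clby zzg cvyww hvxdi xkgjr vnc eug
Hunk 4: at line 1 remove [cvyww,hvxdi] add [yphxe,bmzj,jiznx] -> 8 lines: clby zzg yphxe bmzj jiznx xkgjr vnc eug
Hunk 5: at line 1 remove [yphxe,bmzj,jiznx] add [ujm] -> 6 lines: clby zzg ujm xkgjr vnc eug
Final line 4: xkgjr

Answer: xkgjr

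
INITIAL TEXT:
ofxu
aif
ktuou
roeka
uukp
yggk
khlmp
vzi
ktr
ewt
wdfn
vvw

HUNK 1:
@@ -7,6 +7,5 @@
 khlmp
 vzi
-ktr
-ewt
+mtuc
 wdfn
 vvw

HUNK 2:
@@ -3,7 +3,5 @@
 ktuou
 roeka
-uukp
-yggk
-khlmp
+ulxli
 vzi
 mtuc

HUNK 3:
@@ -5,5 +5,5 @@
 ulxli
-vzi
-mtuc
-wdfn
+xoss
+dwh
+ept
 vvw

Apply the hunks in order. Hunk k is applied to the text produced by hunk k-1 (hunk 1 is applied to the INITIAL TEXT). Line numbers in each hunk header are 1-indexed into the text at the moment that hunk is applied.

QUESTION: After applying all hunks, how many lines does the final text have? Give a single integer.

Hunk 1: at line 7 remove [ktr,ewt] add [mtuc] -> 11 lines: ofxu aif ktuou roeka uukp yggk khlmp vzi mtuc wdfn vvw
Hunk 2: at line 3 remove [uukp,yggk,khlmp] add [ulxli] -> 9 lines: ofxu aif ktuou roeka ulxli vzi mtuc wdfn vvw
Hunk 3: at line 5 remove [vzi,mtuc,wdfn] add [xoss,dwh,ept] -> 9 lines: ofxu aif ktuou roeka ulxli xoss dwh ept vvw
Final line count: 9

Answer: 9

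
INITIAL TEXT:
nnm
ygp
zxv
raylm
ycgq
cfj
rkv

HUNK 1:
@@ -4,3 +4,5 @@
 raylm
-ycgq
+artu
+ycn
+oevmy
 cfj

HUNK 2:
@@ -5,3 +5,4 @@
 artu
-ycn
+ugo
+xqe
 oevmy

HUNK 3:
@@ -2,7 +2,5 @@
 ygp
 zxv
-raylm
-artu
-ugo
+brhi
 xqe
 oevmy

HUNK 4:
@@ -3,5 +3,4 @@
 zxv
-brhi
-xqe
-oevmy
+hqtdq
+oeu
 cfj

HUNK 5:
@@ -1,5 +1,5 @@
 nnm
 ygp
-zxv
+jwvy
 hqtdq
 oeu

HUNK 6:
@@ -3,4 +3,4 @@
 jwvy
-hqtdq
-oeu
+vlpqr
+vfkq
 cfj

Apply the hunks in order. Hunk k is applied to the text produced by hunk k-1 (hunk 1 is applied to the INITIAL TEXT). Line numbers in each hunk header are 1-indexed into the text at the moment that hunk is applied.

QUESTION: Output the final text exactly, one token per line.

Hunk 1: at line 4 remove [ycgq] add [artu,ycn,oevmy] -> 9 lines: nnm ygp zxv raylm artu ycn oevmy cfj rkv
Hunk 2: at line 5 remove [ycn] add [ugo,xqe] -> 10 lines: nnm ygp zxv raylm artu ugo xqe oevmy cfj rkv
Hunk 3: at line 2 remove [raylm,artu,ugo] add [brhi] -> 8 lines: nnm ygp zxv brhi xqe oevmy cfj rkv
Hunk 4: at line 3 remove [brhi,xqe,oevmy] add [hqtdq,oeu] -> 7 lines: nnm ygp zxv hqtdq oeu cfj rkv
Hunk 5: at line 1 remove [zxv] add [jwvy] -> 7 lines: nnm ygp jwvy hqtdq oeu cfj rkv
Hunk 6: at line 3 remove [hqtdq,oeu] add [vlpqr,vfkq] -> 7 lines: nnm ygp jwvy vlpqr vfkq cfj rkv

Answer: nnm
ygp
jwvy
vlpqr
vfkq
cfj
rkv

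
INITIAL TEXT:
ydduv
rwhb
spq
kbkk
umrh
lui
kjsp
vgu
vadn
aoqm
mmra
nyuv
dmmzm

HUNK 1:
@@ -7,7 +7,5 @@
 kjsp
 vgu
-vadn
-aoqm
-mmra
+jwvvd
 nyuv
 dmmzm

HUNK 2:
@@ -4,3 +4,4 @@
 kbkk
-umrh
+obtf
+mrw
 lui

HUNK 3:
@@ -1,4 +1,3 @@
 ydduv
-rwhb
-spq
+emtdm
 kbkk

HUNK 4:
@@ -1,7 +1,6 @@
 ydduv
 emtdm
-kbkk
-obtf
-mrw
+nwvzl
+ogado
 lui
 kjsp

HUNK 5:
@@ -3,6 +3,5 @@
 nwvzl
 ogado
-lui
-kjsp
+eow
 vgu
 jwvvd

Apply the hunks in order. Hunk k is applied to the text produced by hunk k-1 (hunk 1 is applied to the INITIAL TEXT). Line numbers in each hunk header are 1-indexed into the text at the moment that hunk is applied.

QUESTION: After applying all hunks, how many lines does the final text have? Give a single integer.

Answer: 9

Derivation:
Hunk 1: at line 7 remove [vadn,aoqm,mmra] add [jwvvd] -> 11 lines: ydduv rwhb spq kbkk umrh lui kjsp vgu jwvvd nyuv dmmzm
Hunk 2: at line 4 remove [umrh] add [obtf,mrw] -> 12 lines: ydduv rwhb spq kbkk obtf mrw lui kjsp vgu jwvvd nyuv dmmzm
Hunk 3: at line 1 remove [rwhb,spq] add [emtdm] -> 11 lines: ydduv emtdm kbkk obtf mrw lui kjsp vgu jwvvd nyuv dmmzm
Hunk 4: at line 1 remove [kbkk,obtf,mrw] add [nwvzl,ogado] -> 10 lines: ydduv emtdm nwvzl ogado lui kjsp vgu jwvvd nyuv dmmzm
Hunk 5: at line 3 remove [lui,kjsp] add [eow] -> 9 lines: ydduv emtdm nwvzl ogado eow vgu jwvvd nyuv dmmzm
Final line count: 9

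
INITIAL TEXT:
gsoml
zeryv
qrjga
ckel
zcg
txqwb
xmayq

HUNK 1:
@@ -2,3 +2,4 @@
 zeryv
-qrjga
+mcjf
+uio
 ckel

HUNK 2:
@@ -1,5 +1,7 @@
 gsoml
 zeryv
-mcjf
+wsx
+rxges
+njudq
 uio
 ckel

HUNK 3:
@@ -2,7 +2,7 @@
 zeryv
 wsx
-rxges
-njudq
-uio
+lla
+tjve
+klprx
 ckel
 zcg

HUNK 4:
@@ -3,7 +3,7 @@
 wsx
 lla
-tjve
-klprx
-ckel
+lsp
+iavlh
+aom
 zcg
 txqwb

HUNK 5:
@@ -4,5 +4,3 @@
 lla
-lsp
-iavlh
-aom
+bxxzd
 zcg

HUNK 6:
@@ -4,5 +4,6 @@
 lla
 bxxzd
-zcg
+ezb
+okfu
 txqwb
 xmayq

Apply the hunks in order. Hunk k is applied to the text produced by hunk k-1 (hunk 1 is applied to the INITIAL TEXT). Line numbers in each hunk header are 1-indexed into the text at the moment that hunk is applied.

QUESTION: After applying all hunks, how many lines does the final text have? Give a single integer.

Answer: 9

Derivation:
Hunk 1: at line 2 remove [qrjga] add [mcjf,uio] -> 8 lines: gsoml zeryv mcjf uio ckel zcg txqwb xmayq
Hunk 2: at line 1 remove [mcjf] add [wsx,rxges,njudq] -> 10 lines: gsoml zeryv wsx rxges njudq uio ckel zcg txqwb xmayq
Hunk 3: at line 2 remove [rxges,njudq,uio] add [lla,tjve,klprx] -> 10 lines: gsoml zeryv wsx lla tjve klprx ckel zcg txqwb xmayq
Hunk 4: at line 3 remove [tjve,klprx,ckel] add [lsp,iavlh,aom] -> 10 lines: gsoml zeryv wsx lla lsp iavlh aom zcg txqwb xmayq
Hunk 5: at line 4 remove [lsp,iavlh,aom] add [bxxzd] -> 8 lines: gsoml zeryv wsx lla bxxzd zcg txqwb xmayq
Hunk 6: at line 4 remove [zcg] add [ezb,okfu] -> 9 lines: gsoml zeryv wsx lla bxxzd ezb okfu txqwb xmayq
Final line count: 9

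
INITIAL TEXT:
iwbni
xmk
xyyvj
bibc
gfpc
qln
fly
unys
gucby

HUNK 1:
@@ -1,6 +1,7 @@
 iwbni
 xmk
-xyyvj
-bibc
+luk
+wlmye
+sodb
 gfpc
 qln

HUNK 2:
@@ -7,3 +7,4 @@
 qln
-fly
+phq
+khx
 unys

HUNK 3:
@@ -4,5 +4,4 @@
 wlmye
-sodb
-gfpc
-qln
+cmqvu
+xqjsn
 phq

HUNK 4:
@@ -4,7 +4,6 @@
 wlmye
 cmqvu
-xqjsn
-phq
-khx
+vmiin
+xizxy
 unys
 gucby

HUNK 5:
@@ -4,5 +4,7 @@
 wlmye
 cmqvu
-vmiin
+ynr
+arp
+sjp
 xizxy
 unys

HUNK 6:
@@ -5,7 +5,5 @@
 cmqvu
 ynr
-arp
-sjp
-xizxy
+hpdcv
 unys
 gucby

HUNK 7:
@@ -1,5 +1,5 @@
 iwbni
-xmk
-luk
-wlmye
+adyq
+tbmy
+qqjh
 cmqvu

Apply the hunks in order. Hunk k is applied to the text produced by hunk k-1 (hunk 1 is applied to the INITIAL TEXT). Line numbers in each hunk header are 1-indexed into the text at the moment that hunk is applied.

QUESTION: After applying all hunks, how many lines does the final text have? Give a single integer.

Answer: 9

Derivation:
Hunk 1: at line 1 remove [xyyvj,bibc] add [luk,wlmye,sodb] -> 10 lines: iwbni xmk luk wlmye sodb gfpc qln fly unys gucby
Hunk 2: at line 7 remove [fly] add [phq,khx] -> 11 lines: iwbni xmk luk wlmye sodb gfpc qln phq khx unys gucby
Hunk 3: at line 4 remove [sodb,gfpc,qln] add [cmqvu,xqjsn] -> 10 lines: iwbni xmk luk wlmye cmqvu xqjsn phq khx unys gucby
Hunk 4: at line 4 remove [xqjsn,phq,khx] add [vmiin,xizxy] -> 9 lines: iwbni xmk luk wlmye cmqvu vmiin xizxy unys gucby
Hunk 5: at line 4 remove [vmiin] add [ynr,arp,sjp] -> 11 lines: iwbni xmk luk wlmye cmqvu ynr arp sjp xizxy unys gucby
Hunk 6: at line 5 remove [arp,sjp,xizxy] add [hpdcv] -> 9 lines: iwbni xmk luk wlmye cmqvu ynr hpdcv unys gucby
Hunk 7: at line 1 remove [xmk,luk,wlmye] add [adyq,tbmy,qqjh] -> 9 lines: iwbni adyq tbmy qqjh cmqvu ynr hpdcv unys gucby
Final line count: 9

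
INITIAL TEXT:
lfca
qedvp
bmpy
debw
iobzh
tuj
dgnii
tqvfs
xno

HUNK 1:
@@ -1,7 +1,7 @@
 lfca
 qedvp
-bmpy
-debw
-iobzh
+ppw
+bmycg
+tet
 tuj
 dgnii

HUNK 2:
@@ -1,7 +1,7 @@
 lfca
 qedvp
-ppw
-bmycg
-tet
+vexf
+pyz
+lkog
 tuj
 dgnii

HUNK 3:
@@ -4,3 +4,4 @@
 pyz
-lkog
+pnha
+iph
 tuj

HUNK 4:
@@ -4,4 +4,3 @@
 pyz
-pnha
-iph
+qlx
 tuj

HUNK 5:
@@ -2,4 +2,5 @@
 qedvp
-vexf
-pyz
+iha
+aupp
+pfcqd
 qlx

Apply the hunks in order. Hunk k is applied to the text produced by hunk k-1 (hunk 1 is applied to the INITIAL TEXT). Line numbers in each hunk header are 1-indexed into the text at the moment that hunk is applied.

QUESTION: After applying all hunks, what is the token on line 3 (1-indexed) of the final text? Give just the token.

Answer: iha

Derivation:
Hunk 1: at line 1 remove [bmpy,debw,iobzh] add [ppw,bmycg,tet] -> 9 lines: lfca qedvp ppw bmycg tet tuj dgnii tqvfs xno
Hunk 2: at line 1 remove [ppw,bmycg,tet] add [vexf,pyz,lkog] -> 9 lines: lfca qedvp vexf pyz lkog tuj dgnii tqvfs xno
Hunk 3: at line 4 remove [lkog] add [pnha,iph] -> 10 lines: lfca qedvp vexf pyz pnha iph tuj dgnii tqvfs xno
Hunk 4: at line 4 remove [pnha,iph] add [qlx] -> 9 lines: lfca qedvp vexf pyz qlx tuj dgnii tqvfs xno
Hunk 5: at line 2 remove [vexf,pyz] add [iha,aupp,pfcqd] -> 10 lines: lfca qedvp iha aupp pfcqd qlx tuj dgnii tqvfs xno
Final line 3: iha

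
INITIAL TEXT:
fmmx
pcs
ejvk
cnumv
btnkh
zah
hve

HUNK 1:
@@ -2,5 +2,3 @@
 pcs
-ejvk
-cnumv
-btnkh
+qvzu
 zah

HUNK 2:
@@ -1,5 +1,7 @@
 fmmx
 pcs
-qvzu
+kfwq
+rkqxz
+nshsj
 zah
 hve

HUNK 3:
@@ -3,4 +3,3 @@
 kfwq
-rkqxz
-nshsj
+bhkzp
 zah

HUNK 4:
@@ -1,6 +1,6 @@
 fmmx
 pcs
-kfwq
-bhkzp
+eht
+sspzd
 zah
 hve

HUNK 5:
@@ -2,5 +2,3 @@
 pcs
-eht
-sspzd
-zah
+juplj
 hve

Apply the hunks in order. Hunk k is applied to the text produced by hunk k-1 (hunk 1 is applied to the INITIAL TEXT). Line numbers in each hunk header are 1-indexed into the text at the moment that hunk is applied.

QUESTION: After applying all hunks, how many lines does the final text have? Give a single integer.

Answer: 4

Derivation:
Hunk 1: at line 2 remove [ejvk,cnumv,btnkh] add [qvzu] -> 5 lines: fmmx pcs qvzu zah hve
Hunk 2: at line 1 remove [qvzu] add [kfwq,rkqxz,nshsj] -> 7 lines: fmmx pcs kfwq rkqxz nshsj zah hve
Hunk 3: at line 3 remove [rkqxz,nshsj] add [bhkzp] -> 6 lines: fmmx pcs kfwq bhkzp zah hve
Hunk 4: at line 1 remove [kfwq,bhkzp] add [eht,sspzd] -> 6 lines: fmmx pcs eht sspzd zah hve
Hunk 5: at line 2 remove [eht,sspzd,zah] add [juplj] -> 4 lines: fmmx pcs juplj hve
Final line count: 4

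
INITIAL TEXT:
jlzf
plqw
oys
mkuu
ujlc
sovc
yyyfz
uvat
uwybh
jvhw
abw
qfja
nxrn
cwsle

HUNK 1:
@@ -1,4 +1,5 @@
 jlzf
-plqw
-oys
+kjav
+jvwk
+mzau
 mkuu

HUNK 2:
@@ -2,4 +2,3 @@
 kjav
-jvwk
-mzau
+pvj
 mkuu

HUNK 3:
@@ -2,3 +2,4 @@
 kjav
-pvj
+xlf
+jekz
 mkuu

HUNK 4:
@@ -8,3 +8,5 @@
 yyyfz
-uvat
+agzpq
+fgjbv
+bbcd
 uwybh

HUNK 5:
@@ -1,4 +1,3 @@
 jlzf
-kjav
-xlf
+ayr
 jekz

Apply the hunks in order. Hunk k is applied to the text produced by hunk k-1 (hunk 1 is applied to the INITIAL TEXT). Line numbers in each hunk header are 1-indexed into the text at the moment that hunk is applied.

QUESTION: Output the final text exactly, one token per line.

Hunk 1: at line 1 remove [plqw,oys] add [kjav,jvwk,mzau] -> 15 lines: jlzf kjav jvwk mzau mkuu ujlc sovc yyyfz uvat uwybh jvhw abw qfja nxrn cwsle
Hunk 2: at line 2 remove [jvwk,mzau] add [pvj] -> 14 lines: jlzf kjav pvj mkuu ujlc sovc yyyfz uvat uwybh jvhw abw qfja nxrn cwsle
Hunk 3: at line 2 remove [pvj] add [xlf,jekz] -> 15 lines: jlzf kjav xlf jekz mkuu ujlc sovc yyyfz uvat uwybh jvhw abw qfja nxrn cwsle
Hunk 4: at line 8 remove [uvat] add [agzpq,fgjbv,bbcd] -> 17 lines: jlzf kjav xlf jekz mkuu ujlc sovc yyyfz agzpq fgjbv bbcd uwybh jvhw abw qfja nxrn cwsle
Hunk 5: at line 1 remove [kjav,xlf] add [ayr] -> 16 lines: jlzf ayr jekz mkuu ujlc sovc yyyfz agzpq fgjbv bbcd uwybh jvhw abw qfja nxrn cwsle

Answer: jlzf
ayr
jekz
mkuu
ujlc
sovc
yyyfz
agzpq
fgjbv
bbcd
uwybh
jvhw
abw
qfja
nxrn
cwsle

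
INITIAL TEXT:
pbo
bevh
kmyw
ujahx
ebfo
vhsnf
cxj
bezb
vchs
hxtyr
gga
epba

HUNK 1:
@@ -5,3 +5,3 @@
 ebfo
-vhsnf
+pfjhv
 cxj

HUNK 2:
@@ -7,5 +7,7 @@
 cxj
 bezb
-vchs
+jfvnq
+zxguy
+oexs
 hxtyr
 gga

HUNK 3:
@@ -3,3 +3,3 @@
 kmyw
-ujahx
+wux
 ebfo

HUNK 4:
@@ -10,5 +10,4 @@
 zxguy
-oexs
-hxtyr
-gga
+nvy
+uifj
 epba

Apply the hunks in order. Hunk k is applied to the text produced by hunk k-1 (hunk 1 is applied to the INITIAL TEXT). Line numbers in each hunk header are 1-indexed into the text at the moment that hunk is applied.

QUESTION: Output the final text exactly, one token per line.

Hunk 1: at line 5 remove [vhsnf] add [pfjhv] -> 12 lines: pbo bevh kmyw ujahx ebfo pfjhv cxj bezb vchs hxtyr gga epba
Hunk 2: at line 7 remove [vchs] add [jfvnq,zxguy,oexs] -> 14 lines: pbo bevh kmyw ujahx ebfo pfjhv cxj bezb jfvnq zxguy oexs hxtyr gga epba
Hunk 3: at line 3 remove [ujahx] add [wux] -> 14 lines: pbo bevh kmyw wux ebfo pfjhv cxj bezb jfvnq zxguy oexs hxtyr gga epba
Hunk 4: at line 10 remove [oexs,hxtyr,gga] add [nvy,uifj] -> 13 lines: pbo bevh kmyw wux ebfo pfjhv cxj bezb jfvnq zxguy nvy uifj epba

Answer: pbo
bevh
kmyw
wux
ebfo
pfjhv
cxj
bezb
jfvnq
zxguy
nvy
uifj
epba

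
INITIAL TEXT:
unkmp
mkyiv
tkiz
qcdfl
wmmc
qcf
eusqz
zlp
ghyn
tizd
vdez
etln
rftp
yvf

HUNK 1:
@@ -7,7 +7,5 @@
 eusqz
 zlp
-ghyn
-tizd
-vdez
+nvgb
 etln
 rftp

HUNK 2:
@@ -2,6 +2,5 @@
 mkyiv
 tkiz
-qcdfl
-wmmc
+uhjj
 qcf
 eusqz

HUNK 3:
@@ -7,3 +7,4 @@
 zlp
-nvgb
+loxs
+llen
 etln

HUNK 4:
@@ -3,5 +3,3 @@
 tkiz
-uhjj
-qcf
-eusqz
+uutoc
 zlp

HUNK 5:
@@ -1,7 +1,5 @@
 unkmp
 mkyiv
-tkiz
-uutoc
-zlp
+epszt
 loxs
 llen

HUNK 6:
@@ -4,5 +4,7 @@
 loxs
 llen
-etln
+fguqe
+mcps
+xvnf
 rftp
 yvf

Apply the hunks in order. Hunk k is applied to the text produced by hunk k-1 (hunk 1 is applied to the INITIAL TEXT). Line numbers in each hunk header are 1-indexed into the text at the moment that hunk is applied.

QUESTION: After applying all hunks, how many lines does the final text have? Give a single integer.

Answer: 10

Derivation:
Hunk 1: at line 7 remove [ghyn,tizd,vdez] add [nvgb] -> 12 lines: unkmp mkyiv tkiz qcdfl wmmc qcf eusqz zlp nvgb etln rftp yvf
Hunk 2: at line 2 remove [qcdfl,wmmc] add [uhjj] -> 11 lines: unkmp mkyiv tkiz uhjj qcf eusqz zlp nvgb etln rftp yvf
Hunk 3: at line 7 remove [nvgb] add [loxs,llen] -> 12 lines: unkmp mkyiv tkiz uhjj qcf eusqz zlp loxs llen etln rftp yvf
Hunk 4: at line 3 remove [uhjj,qcf,eusqz] add [uutoc] -> 10 lines: unkmp mkyiv tkiz uutoc zlp loxs llen etln rftp yvf
Hunk 5: at line 1 remove [tkiz,uutoc,zlp] add [epszt] -> 8 lines: unkmp mkyiv epszt loxs llen etln rftp yvf
Hunk 6: at line 4 remove [etln] add [fguqe,mcps,xvnf] -> 10 lines: unkmp mkyiv epszt loxs llen fguqe mcps xvnf rftp yvf
Final line count: 10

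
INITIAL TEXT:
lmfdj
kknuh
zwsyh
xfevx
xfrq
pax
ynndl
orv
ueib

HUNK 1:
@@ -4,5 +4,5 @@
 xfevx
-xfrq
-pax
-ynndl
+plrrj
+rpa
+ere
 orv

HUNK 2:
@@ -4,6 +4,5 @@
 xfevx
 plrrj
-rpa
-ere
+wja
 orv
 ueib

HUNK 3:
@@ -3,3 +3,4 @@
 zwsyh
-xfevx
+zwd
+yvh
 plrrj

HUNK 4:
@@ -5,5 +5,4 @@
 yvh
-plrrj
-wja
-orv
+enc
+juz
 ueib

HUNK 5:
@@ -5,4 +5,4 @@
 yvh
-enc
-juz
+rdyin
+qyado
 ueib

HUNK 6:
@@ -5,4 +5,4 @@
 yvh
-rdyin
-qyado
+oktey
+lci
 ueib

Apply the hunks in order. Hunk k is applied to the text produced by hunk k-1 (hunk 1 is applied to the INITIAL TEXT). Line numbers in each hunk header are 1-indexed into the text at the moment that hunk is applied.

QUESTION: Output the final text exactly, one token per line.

Hunk 1: at line 4 remove [xfrq,pax,ynndl] add [plrrj,rpa,ere] -> 9 lines: lmfdj kknuh zwsyh xfevx plrrj rpa ere orv ueib
Hunk 2: at line 4 remove [rpa,ere] add [wja] -> 8 lines: lmfdj kknuh zwsyh xfevx plrrj wja orv ueib
Hunk 3: at line 3 remove [xfevx] add [zwd,yvh] -> 9 lines: lmfdj kknuh zwsyh zwd yvh plrrj wja orv ueib
Hunk 4: at line 5 remove [plrrj,wja,orv] add [enc,juz] -> 8 lines: lmfdj kknuh zwsyh zwd yvh enc juz ueib
Hunk 5: at line 5 remove [enc,juz] add [rdyin,qyado] -> 8 lines: lmfdj kknuh zwsyh zwd yvh rdyin qyado ueib
Hunk 6: at line 5 remove [rdyin,qyado] add [oktey,lci] -> 8 lines: lmfdj kknuh zwsyh zwd yvh oktey lci ueib

Answer: lmfdj
kknuh
zwsyh
zwd
yvh
oktey
lci
ueib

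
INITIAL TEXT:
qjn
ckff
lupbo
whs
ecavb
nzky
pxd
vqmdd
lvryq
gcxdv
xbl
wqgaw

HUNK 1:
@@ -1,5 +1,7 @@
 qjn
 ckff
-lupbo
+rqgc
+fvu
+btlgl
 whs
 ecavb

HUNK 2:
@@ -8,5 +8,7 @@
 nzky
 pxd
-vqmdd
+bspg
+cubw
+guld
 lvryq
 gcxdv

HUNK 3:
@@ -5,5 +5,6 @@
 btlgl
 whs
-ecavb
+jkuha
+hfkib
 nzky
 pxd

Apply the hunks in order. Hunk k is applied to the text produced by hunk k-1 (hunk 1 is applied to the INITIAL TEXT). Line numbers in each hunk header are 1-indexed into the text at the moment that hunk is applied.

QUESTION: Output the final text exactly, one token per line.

Answer: qjn
ckff
rqgc
fvu
btlgl
whs
jkuha
hfkib
nzky
pxd
bspg
cubw
guld
lvryq
gcxdv
xbl
wqgaw

Derivation:
Hunk 1: at line 1 remove [lupbo] add [rqgc,fvu,btlgl] -> 14 lines: qjn ckff rqgc fvu btlgl whs ecavb nzky pxd vqmdd lvryq gcxdv xbl wqgaw
Hunk 2: at line 8 remove [vqmdd] add [bspg,cubw,guld] -> 16 lines: qjn ckff rqgc fvu btlgl whs ecavb nzky pxd bspg cubw guld lvryq gcxdv xbl wqgaw
Hunk 3: at line 5 remove [ecavb] add [jkuha,hfkib] -> 17 lines: qjn ckff rqgc fvu btlgl whs jkuha hfkib nzky pxd bspg cubw guld lvryq gcxdv xbl wqgaw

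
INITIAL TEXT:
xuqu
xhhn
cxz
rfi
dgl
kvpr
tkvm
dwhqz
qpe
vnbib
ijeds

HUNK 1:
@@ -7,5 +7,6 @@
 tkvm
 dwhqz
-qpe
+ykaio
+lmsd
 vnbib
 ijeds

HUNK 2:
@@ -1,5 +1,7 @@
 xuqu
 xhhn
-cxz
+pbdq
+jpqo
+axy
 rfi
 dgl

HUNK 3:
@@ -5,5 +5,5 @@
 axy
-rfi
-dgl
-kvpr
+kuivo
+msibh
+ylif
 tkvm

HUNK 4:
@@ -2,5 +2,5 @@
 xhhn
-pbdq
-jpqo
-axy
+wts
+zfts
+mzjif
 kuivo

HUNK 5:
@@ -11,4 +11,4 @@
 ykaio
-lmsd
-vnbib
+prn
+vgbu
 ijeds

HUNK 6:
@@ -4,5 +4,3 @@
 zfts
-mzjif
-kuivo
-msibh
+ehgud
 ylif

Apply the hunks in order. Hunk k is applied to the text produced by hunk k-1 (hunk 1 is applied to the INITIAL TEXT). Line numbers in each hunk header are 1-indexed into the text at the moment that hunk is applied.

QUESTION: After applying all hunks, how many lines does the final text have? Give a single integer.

Hunk 1: at line 7 remove [qpe] add [ykaio,lmsd] -> 12 lines: xuqu xhhn cxz rfi dgl kvpr tkvm dwhqz ykaio lmsd vnbib ijeds
Hunk 2: at line 1 remove [cxz] add [pbdq,jpqo,axy] -> 14 lines: xuqu xhhn pbdq jpqo axy rfi dgl kvpr tkvm dwhqz ykaio lmsd vnbib ijeds
Hunk 3: at line 5 remove [rfi,dgl,kvpr] add [kuivo,msibh,ylif] -> 14 lines: xuqu xhhn pbdq jpqo axy kuivo msibh ylif tkvm dwhqz ykaio lmsd vnbib ijeds
Hunk 4: at line 2 remove [pbdq,jpqo,axy] add [wts,zfts,mzjif] -> 14 lines: xuqu xhhn wts zfts mzjif kuivo msibh ylif tkvm dwhqz ykaio lmsd vnbib ijeds
Hunk 5: at line 11 remove [lmsd,vnbib] add [prn,vgbu] -> 14 lines: xuqu xhhn wts zfts mzjif kuivo msibh ylif tkvm dwhqz ykaio prn vgbu ijeds
Hunk 6: at line 4 remove [mzjif,kuivo,msibh] add [ehgud] -> 12 lines: xuqu xhhn wts zfts ehgud ylif tkvm dwhqz ykaio prn vgbu ijeds
Final line count: 12

Answer: 12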